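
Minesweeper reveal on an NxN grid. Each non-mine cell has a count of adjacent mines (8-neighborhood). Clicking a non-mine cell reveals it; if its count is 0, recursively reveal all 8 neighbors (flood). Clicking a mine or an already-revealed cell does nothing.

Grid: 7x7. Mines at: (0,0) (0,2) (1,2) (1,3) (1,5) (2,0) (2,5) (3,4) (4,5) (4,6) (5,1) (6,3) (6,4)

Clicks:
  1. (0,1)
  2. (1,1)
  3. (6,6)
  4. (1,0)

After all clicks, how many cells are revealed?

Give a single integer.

Answer: 7

Derivation:
Click 1 (0,1) count=3: revealed 1 new [(0,1)] -> total=1
Click 2 (1,1) count=4: revealed 1 new [(1,1)] -> total=2
Click 3 (6,6) count=0: revealed 4 new [(5,5) (5,6) (6,5) (6,6)] -> total=6
Click 4 (1,0) count=2: revealed 1 new [(1,0)] -> total=7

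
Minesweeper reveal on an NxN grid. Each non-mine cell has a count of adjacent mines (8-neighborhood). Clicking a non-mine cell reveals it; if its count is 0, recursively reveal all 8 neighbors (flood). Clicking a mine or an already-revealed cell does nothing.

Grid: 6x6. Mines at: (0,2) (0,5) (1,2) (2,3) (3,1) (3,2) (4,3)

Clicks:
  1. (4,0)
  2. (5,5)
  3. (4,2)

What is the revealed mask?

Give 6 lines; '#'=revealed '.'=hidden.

Answer: ......
....##
....##
....##
#.#.##
....##

Derivation:
Click 1 (4,0) count=1: revealed 1 new [(4,0)] -> total=1
Click 2 (5,5) count=0: revealed 10 new [(1,4) (1,5) (2,4) (2,5) (3,4) (3,5) (4,4) (4,5) (5,4) (5,5)] -> total=11
Click 3 (4,2) count=3: revealed 1 new [(4,2)] -> total=12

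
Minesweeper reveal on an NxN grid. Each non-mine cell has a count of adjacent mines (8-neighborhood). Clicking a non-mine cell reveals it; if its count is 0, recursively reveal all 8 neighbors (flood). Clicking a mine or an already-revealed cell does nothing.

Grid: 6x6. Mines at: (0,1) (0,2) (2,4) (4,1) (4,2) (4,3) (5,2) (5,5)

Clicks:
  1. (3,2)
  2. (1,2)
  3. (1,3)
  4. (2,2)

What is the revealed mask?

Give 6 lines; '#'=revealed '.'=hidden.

Click 1 (3,2) count=3: revealed 1 new [(3,2)] -> total=1
Click 2 (1,2) count=2: revealed 1 new [(1,2)] -> total=2
Click 3 (1,3) count=2: revealed 1 new [(1,3)] -> total=3
Click 4 (2,2) count=0: revealed 9 new [(1,0) (1,1) (2,0) (2,1) (2,2) (2,3) (3,0) (3,1) (3,3)] -> total=12

Answer: ......
####..
####..
####..
......
......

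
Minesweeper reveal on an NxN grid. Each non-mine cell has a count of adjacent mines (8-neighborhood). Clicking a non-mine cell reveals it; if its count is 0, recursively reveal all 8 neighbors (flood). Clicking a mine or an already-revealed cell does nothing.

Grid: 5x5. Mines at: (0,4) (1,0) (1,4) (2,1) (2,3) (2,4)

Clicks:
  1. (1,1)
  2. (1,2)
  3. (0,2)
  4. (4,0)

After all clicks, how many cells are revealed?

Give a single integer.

Answer: 16

Derivation:
Click 1 (1,1) count=2: revealed 1 new [(1,1)] -> total=1
Click 2 (1,2) count=2: revealed 1 new [(1,2)] -> total=2
Click 3 (0,2) count=0: revealed 4 new [(0,1) (0,2) (0,3) (1,3)] -> total=6
Click 4 (4,0) count=0: revealed 10 new [(3,0) (3,1) (3,2) (3,3) (3,4) (4,0) (4,1) (4,2) (4,3) (4,4)] -> total=16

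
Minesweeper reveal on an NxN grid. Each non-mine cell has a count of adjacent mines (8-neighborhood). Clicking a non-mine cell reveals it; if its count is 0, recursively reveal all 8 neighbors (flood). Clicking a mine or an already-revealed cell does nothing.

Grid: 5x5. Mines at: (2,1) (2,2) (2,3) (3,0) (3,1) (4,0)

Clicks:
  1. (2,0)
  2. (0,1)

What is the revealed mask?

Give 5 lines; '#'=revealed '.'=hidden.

Click 1 (2,0) count=3: revealed 1 new [(2,0)] -> total=1
Click 2 (0,1) count=0: revealed 10 new [(0,0) (0,1) (0,2) (0,3) (0,4) (1,0) (1,1) (1,2) (1,3) (1,4)] -> total=11

Answer: #####
#####
#....
.....
.....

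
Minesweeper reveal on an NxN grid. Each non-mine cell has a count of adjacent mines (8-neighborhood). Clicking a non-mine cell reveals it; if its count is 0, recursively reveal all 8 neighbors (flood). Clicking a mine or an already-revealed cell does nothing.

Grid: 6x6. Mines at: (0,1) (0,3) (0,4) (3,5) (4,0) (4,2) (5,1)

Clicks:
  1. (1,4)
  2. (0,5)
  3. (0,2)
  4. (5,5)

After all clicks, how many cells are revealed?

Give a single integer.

Click 1 (1,4) count=2: revealed 1 new [(1,4)] -> total=1
Click 2 (0,5) count=1: revealed 1 new [(0,5)] -> total=2
Click 3 (0,2) count=2: revealed 1 new [(0,2)] -> total=3
Click 4 (5,5) count=0: revealed 6 new [(4,3) (4,4) (4,5) (5,3) (5,4) (5,5)] -> total=9

Answer: 9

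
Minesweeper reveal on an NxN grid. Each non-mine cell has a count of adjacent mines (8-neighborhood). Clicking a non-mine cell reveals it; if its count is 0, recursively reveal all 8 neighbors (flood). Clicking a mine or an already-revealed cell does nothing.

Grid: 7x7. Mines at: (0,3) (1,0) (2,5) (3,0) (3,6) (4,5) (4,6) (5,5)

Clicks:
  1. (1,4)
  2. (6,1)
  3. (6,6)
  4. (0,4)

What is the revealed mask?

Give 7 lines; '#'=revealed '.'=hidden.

Click 1 (1,4) count=2: revealed 1 new [(1,4)] -> total=1
Click 2 (6,1) count=0: revealed 26 new [(1,1) (1,2) (1,3) (2,1) (2,2) (2,3) (2,4) (3,1) (3,2) (3,3) (3,4) (4,0) (4,1) (4,2) (4,3) (4,4) (5,0) (5,1) (5,2) (5,3) (5,4) (6,0) (6,1) (6,2) (6,3) (6,4)] -> total=27
Click 3 (6,6) count=1: revealed 1 new [(6,6)] -> total=28
Click 4 (0,4) count=1: revealed 1 new [(0,4)] -> total=29

Answer: ....#..
.####..
.####..
.####..
#####..
#####..
#####.#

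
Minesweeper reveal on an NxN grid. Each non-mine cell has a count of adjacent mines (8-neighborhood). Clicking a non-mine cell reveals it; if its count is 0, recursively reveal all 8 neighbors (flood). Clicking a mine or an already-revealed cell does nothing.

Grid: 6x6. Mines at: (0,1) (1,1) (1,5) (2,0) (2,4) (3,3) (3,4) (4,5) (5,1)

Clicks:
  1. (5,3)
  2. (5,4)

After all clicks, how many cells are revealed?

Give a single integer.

Answer: 6

Derivation:
Click 1 (5,3) count=0: revealed 6 new [(4,2) (4,3) (4,4) (5,2) (5,3) (5,4)] -> total=6
Click 2 (5,4) count=1: revealed 0 new [(none)] -> total=6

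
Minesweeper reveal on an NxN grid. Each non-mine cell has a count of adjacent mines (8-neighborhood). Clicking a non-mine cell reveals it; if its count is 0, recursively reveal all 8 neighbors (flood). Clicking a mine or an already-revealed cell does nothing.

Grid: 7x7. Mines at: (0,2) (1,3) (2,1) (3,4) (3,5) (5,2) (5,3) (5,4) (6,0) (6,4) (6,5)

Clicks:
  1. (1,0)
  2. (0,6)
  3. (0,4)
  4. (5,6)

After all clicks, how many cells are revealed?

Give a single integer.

Click 1 (1,0) count=1: revealed 1 new [(1,0)] -> total=1
Click 2 (0,6) count=0: revealed 9 new [(0,4) (0,5) (0,6) (1,4) (1,5) (1,6) (2,4) (2,5) (2,6)] -> total=10
Click 3 (0,4) count=1: revealed 0 new [(none)] -> total=10
Click 4 (5,6) count=1: revealed 1 new [(5,6)] -> total=11

Answer: 11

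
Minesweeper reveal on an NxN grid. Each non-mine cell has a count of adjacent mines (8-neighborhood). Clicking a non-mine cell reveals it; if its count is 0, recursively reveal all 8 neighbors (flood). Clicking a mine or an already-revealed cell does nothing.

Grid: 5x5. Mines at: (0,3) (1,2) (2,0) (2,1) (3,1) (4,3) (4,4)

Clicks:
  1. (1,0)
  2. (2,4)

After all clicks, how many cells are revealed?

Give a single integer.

Click 1 (1,0) count=2: revealed 1 new [(1,0)] -> total=1
Click 2 (2,4) count=0: revealed 6 new [(1,3) (1,4) (2,3) (2,4) (3,3) (3,4)] -> total=7

Answer: 7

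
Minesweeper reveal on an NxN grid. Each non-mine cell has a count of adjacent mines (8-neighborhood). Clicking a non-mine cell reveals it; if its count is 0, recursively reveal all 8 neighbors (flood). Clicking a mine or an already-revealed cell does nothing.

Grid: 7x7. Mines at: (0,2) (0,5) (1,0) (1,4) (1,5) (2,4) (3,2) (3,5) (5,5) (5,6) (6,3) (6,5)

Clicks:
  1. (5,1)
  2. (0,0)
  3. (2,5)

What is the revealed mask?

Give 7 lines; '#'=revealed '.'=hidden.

Answer: #......
.......
##...#.
##.....
###....
###....
###....

Derivation:
Click 1 (5,1) count=0: revealed 13 new [(2,0) (2,1) (3,0) (3,1) (4,0) (4,1) (4,2) (5,0) (5,1) (5,2) (6,0) (6,1) (6,2)] -> total=13
Click 2 (0,0) count=1: revealed 1 new [(0,0)] -> total=14
Click 3 (2,5) count=4: revealed 1 new [(2,5)] -> total=15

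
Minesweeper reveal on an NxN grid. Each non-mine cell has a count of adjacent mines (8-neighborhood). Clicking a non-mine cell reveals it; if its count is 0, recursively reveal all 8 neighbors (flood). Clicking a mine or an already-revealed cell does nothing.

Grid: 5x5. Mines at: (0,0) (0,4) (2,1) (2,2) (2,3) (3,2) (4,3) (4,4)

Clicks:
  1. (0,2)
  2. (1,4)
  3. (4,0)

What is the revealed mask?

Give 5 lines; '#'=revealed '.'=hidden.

Click 1 (0,2) count=0: revealed 6 new [(0,1) (0,2) (0,3) (1,1) (1,2) (1,3)] -> total=6
Click 2 (1,4) count=2: revealed 1 new [(1,4)] -> total=7
Click 3 (4,0) count=0: revealed 4 new [(3,0) (3,1) (4,0) (4,1)] -> total=11

Answer: .###.
.####
.....
##...
##...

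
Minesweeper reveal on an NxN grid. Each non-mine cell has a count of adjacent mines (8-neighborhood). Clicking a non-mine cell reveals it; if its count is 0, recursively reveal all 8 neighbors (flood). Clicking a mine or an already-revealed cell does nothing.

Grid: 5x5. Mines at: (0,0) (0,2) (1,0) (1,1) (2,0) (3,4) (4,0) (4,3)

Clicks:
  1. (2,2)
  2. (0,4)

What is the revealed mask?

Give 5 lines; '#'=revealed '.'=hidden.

Answer: ...##
...##
..###
.....
.....

Derivation:
Click 1 (2,2) count=1: revealed 1 new [(2,2)] -> total=1
Click 2 (0,4) count=0: revealed 6 new [(0,3) (0,4) (1,3) (1,4) (2,3) (2,4)] -> total=7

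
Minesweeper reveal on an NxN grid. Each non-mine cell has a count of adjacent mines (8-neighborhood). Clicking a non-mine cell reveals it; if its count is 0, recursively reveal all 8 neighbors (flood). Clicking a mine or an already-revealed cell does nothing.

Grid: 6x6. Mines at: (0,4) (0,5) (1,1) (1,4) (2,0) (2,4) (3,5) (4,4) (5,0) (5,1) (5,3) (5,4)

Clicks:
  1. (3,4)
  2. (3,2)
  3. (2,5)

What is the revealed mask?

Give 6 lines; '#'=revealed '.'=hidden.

Answer: ......
......
.###.#
.####.
.###..
......

Derivation:
Click 1 (3,4) count=3: revealed 1 new [(3,4)] -> total=1
Click 2 (3,2) count=0: revealed 9 new [(2,1) (2,2) (2,3) (3,1) (3,2) (3,3) (4,1) (4,2) (4,3)] -> total=10
Click 3 (2,5) count=3: revealed 1 new [(2,5)] -> total=11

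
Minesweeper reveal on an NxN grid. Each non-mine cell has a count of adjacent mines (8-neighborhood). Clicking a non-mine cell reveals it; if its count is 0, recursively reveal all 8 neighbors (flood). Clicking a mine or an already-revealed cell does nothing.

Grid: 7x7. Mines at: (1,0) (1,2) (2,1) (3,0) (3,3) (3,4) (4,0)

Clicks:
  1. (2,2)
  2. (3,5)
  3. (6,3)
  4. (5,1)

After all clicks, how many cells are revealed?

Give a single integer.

Click 1 (2,2) count=3: revealed 1 new [(2,2)] -> total=1
Click 2 (3,5) count=1: revealed 1 new [(3,5)] -> total=2
Click 3 (6,3) count=0: revealed 33 new [(0,3) (0,4) (0,5) (0,6) (1,3) (1,4) (1,5) (1,6) (2,3) (2,4) (2,5) (2,6) (3,6) (4,1) (4,2) (4,3) (4,4) (4,5) (4,6) (5,0) (5,1) (5,2) (5,3) (5,4) (5,5) (5,6) (6,0) (6,1) (6,2) (6,3) (6,4) (6,5) (6,6)] -> total=35
Click 4 (5,1) count=1: revealed 0 new [(none)] -> total=35

Answer: 35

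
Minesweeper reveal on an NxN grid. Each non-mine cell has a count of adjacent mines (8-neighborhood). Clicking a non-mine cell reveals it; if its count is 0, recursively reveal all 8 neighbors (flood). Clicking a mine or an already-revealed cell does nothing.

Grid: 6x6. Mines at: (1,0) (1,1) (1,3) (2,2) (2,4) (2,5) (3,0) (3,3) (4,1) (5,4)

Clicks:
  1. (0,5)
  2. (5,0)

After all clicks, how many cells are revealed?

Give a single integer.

Answer: 5

Derivation:
Click 1 (0,5) count=0: revealed 4 new [(0,4) (0,5) (1,4) (1,5)] -> total=4
Click 2 (5,0) count=1: revealed 1 new [(5,0)] -> total=5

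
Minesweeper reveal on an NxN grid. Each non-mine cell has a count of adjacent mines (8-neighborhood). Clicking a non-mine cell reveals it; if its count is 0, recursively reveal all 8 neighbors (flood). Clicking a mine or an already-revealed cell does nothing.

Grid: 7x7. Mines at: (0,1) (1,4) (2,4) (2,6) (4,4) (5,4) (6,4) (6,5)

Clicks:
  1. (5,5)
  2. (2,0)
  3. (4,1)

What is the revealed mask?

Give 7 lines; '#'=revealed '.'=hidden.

Click 1 (5,5) count=4: revealed 1 new [(5,5)] -> total=1
Click 2 (2,0) count=0: revealed 24 new [(1,0) (1,1) (1,2) (1,3) (2,0) (2,1) (2,2) (2,3) (3,0) (3,1) (3,2) (3,3) (4,0) (4,1) (4,2) (4,3) (5,0) (5,1) (5,2) (5,3) (6,0) (6,1) (6,2) (6,3)] -> total=25
Click 3 (4,1) count=0: revealed 0 new [(none)] -> total=25

Answer: .......
####...
####...
####...
####...
####.#.
####...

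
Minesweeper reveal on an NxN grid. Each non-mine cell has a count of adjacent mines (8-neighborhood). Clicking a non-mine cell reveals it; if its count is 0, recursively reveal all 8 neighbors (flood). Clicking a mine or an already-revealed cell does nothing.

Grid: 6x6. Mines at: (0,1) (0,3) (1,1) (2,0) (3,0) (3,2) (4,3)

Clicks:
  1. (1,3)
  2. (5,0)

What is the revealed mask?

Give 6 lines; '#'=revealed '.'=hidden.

Answer: ......
...#..
......
......
###...
###...

Derivation:
Click 1 (1,3) count=1: revealed 1 new [(1,3)] -> total=1
Click 2 (5,0) count=0: revealed 6 new [(4,0) (4,1) (4,2) (5,0) (5,1) (5,2)] -> total=7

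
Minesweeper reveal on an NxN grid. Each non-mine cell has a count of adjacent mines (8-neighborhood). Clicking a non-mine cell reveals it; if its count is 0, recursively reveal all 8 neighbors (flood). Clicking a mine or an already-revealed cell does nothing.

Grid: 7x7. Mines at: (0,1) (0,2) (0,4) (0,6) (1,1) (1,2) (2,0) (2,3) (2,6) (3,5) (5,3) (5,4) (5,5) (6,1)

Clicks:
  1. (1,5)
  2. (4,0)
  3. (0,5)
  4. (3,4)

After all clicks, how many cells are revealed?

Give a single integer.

Answer: 12

Derivation:
Click 1 (1,5) count=3: revealed 1 new [(1,5)] -> total=1
Click 2 (4,0) count=0: revealed 9 new [(3,0) (3,1) (3,2) (4,0) (4,1) (4,2) (5,0) (5,1) (5,2)] -> total=10
Click 3 (0,5) count=2: revealed 1 new [(0,5)] -> total=11
Click 4 (3,4) count=2: revealed 1 new [(3,4)] -> total=12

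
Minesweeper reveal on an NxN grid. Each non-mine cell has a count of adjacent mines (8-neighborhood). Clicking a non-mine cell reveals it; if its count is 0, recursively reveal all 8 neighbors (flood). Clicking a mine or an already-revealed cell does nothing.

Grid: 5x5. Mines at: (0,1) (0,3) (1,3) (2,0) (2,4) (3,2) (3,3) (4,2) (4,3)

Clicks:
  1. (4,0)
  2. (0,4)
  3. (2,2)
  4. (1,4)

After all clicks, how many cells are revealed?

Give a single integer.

Answer: 7

Derivation:
Click 1 (4,0) count=0: revealed 4 new [(3,0) (3,1) (4,0) (4,1)] -> total=4
Click 2 (0,4) count=2: revealed 1 new [(0,4)] -> total=5
Click 3 (2,2) count=3: revealed 1 new [(2,2)] -> total=6
Click 4 (1,4) count=3: revealed 1 new [(1,4)] -> total=7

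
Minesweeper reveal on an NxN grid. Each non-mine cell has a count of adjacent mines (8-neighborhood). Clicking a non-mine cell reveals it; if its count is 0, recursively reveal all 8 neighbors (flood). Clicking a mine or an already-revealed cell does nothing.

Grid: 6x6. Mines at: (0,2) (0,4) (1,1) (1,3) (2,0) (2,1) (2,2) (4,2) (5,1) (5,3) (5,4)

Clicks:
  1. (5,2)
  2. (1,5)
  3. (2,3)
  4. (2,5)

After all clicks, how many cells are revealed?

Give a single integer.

Answer: 12

Derivation:
Click 1 (5,2) count=3: revealed 1 new [(5,2)] -> total=1
Click 2 (1,5) count=1: revealed 1 new [(1,5)] -> total=2
Click 3 (2,3) count=2: revealed 1 new [(2,3)] -> total=3
Click 4 (2,5) count=0: revealed 9 new [(1,4) (2,4) (2,5) (3,3) (3,4) (3,5) (4,3) (4,4) (4,5)] -> total=12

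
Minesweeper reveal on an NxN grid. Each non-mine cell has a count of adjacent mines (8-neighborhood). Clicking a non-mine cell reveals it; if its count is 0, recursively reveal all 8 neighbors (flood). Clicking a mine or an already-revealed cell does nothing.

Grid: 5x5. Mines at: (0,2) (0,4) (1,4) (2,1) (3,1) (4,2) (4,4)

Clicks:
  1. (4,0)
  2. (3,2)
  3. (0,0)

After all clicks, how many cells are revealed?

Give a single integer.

Click 1 (4,0) count=1: revealed 1 new [(4,0)] -> total=1
Click 2 (3,2) count=3: revealed 1 new [(3,2)] -> total=2
Click 3 (0,0) count=0: revealed 4 new [(0,0) (0,1) (1,0) (1,1)] -> total=6

Answer: 6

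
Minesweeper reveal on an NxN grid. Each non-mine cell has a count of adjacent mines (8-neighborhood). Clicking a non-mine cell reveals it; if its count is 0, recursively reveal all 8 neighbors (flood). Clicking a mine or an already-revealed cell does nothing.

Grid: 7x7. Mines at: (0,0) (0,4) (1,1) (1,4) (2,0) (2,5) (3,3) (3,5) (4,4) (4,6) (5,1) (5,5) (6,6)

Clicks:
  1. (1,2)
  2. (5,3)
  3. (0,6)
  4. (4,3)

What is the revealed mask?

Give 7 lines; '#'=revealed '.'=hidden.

Click 1 (1,2) count=1: revealed 1 new [(1,2)] -> total=1
Click 2 (5,3) count=1: revealed 1 new [(5,3)] -> total=2
Click 3 (0,6) count=0: revealed 4 new [(0,5) (0,6) (1,5) (1,6)] -> total=6
Click 4 (4,3) count=2: revealed 1 new [(4,3)] -> total=7

Answer: .....##
..#..##
.......
.......
...#...
...#...
.......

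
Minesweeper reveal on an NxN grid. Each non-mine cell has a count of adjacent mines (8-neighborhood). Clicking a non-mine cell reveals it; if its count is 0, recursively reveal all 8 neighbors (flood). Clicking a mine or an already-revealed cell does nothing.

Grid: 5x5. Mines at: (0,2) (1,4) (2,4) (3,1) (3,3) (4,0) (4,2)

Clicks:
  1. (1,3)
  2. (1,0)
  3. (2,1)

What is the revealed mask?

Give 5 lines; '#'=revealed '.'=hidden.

Click 1 (1,3) count=3: revealed 1 new [(1,3)] -> total=1
Click 2 (1,0) count=0: revealed 6 new [(0,0) (0,1) (1,0) (1,1) (2,0) (2,1)] -> total=7
Click 3 (2,1) count=1: revealed 0 new [(none)] -> total=7

Answer: ##...
##.#.
##...
.....
.....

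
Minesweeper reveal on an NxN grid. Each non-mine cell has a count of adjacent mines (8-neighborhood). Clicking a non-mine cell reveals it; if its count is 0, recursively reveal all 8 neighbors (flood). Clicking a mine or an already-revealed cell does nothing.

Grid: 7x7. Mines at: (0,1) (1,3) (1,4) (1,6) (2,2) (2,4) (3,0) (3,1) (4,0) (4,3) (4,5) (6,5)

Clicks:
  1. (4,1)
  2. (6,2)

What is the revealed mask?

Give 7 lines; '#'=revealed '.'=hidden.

Answer: .......
.......
.......
.......
.#.....
#####..
#####..

Derivation:
Click 1 (4,1) count=3: revealed 1 new [(4,1)] -> total=1
Click 2 (6,2) count=0: revealed 10 new [(5,0) (5,1) (5,2) (5,3) (5,4) (6,0) (6,1) (6,2) (6,3) (6,4)] -> total=11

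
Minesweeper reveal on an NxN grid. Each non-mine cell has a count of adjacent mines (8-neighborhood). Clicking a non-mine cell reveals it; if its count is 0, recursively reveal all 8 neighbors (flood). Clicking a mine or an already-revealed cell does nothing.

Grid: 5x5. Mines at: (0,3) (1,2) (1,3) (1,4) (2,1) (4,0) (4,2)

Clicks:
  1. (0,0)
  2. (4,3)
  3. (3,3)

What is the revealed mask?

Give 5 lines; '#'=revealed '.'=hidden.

Answer: ##...
##...
.....
...#.
...#.

Derivation:
Click 1 (0,0) count=0: revealed 4 new [(0,0) (0,1) (1,0) (1,1)] -> total=4
Click 2 (4,3) count=1: revealed 1 new [(4,3)] -> total=5
Click 3 (3,3) count=1: revealed 1 new [(3,3)] -> total=6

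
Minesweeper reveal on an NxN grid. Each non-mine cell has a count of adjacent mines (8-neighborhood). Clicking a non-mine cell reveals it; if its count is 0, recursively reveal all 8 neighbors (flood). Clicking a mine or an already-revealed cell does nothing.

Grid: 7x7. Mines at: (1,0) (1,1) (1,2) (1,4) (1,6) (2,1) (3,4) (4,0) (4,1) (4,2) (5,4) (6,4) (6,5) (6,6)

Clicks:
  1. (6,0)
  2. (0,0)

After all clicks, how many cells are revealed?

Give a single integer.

Click 1 (6,0) count=0: revealed 8 new [(5,0) (5,1) (5,2) (5,3) (6,0) (6,1) (6,2) (6,3)] -> total=8
Click 2 (0,0) count=2: revealed 1 new [(0,0)] -> total=9

Answer: 9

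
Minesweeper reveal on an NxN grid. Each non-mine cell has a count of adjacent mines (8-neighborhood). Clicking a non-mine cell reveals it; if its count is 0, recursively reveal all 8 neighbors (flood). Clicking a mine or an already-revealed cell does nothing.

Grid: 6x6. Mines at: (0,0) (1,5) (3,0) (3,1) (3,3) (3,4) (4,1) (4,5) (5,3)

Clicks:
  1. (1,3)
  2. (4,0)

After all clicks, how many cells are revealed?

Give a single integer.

Click 1 (1,3) count=0: revealed 12 new [(0,1) (0,2) (0,3) (0,4) (1,1) (1,2) (1,3) (1,4) (2,1) (2,2) (2,3) (2,4)] -> total=12
Click 2 (4,0) count=3: revealed 1 new [(4,0)] -> total=13

Answer: 13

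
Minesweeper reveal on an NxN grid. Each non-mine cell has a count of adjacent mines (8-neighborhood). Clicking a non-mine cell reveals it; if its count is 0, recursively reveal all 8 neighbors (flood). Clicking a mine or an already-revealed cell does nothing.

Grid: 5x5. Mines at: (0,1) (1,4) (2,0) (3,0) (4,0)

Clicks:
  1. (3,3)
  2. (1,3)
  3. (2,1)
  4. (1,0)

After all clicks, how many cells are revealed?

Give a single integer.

Answer: 16

Derivation:
Click 1 (3,3) count=0: revealed 15 new [(1,1) (1,2) (1,3) (2,1) (2,2) (2,3) (2,4) (3,1) (3,2) (3,3) (3,4) (4,1) (4,2) (4,3) (4,4)] -> total=15
Click 2 (1,3) count=1: revealed 0 new [(none)] -> total=15
Click 3 (2,1) count=2: revealed 0 new [(none)] -> total=15
Click 4 (1,0) count=2: revealed 1 new [(1,0)] -> total=16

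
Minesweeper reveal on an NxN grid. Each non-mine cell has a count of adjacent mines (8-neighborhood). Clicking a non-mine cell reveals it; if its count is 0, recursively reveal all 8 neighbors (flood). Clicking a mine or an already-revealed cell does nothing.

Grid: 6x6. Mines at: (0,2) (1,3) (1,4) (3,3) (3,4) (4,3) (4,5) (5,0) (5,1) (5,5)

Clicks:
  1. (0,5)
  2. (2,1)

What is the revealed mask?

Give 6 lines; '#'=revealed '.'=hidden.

Click 1 (0,5) count=1: revealed 1 new [(0,5)] -> total=1
Click 2 (2,1) count=0: revealed 14 new [(0,0) (0,1) (1,0) (1,1) (1,2) (2,0) (2,1) (2,2) (3,0) (3,1) (3,2) (4,0) (4,1) (4,2)] -> total=15

Answer: ##...#
###...
###...
###...
###...
......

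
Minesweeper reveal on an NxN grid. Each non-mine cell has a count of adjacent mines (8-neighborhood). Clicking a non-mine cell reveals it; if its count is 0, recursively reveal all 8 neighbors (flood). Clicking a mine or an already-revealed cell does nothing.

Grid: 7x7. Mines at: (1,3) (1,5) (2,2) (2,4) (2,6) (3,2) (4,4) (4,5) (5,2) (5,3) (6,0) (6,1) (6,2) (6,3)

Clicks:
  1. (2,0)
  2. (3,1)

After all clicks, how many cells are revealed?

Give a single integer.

Answer: 14

Derivation:
Click 1 (2,0) count=0: revealed 14 new [(0,0) (0,1) (0,2) (1,0) (1,1) (1,2) (2,0) (2,1) (3,0) (3,1) (4,0) (4,1) (5,0) (5,1)] -> total=14
Click 2 (3,1) count=2: revealed 0 new [(none)] -> total=14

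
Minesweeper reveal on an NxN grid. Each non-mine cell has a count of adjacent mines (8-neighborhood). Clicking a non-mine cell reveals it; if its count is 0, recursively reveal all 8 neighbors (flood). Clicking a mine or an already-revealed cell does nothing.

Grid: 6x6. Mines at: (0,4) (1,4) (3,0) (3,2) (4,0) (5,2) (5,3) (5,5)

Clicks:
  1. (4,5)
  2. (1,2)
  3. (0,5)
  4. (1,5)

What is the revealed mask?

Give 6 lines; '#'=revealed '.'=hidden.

Click 1 (4,5) count=1: revealed 1 new [(4,5)] -> total=1
Click 2 (1,2) count=0: revealed 12 new [(0,0) (0,1) (0,2) (0,3) (1,0) (1,1) (1,2) (1,3) (2,0) (2,1) (2,2) (2,3)] -> total=13
Click 3 (0,5) count=2: revealed 1 new [(0,5)] -> total=14
Click 4 (1,5) count=2: revealed 1 new [(1,5)] -> total=15

Answer: ####.#
####.#
####..
......
.....#
......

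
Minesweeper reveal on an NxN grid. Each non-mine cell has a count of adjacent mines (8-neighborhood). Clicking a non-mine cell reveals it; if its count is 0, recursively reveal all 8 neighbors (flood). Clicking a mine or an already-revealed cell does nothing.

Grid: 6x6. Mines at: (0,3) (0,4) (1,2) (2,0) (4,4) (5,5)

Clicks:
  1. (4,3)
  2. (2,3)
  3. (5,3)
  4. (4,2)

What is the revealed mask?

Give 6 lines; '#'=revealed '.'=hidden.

Click 1 (4,3) count=1: revealed 1 new [(4,3)] -> total=1
Click 2 (2,3) count=1: revealed 1 new [(2,3)] -> total=2
Click 3 (5,3) count=1: revealed 1 new [(5,3)] -> total=3
Click 4 (4,2) count=0: revealed 12 new [(2,1) (2,2) (3,0) (3,1) (3,2) (3,3) (4,0) (4,1) (4,2) (5,0) (5,1) (5,2)] -> total=15

Answer: ......
......
.###..
####..
####..
####..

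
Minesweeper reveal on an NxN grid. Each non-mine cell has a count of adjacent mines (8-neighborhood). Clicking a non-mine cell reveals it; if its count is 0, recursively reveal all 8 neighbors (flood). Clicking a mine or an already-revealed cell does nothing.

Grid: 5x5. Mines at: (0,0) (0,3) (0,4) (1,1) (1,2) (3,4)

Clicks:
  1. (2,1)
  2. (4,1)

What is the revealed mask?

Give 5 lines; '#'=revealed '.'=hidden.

Click 1 (2,1) count=2: revealed 1 new [(2,1)] -> total=1
Click 2 (4,1) count=0: revealed 11 new [(2,0) (2,2) (2,3) (3,0) (3,1) (3,2) (3,3) (4,0) (4,1) (4,2) (4,3)] -> total=12

Answer: .....
.....
####.
####.
####.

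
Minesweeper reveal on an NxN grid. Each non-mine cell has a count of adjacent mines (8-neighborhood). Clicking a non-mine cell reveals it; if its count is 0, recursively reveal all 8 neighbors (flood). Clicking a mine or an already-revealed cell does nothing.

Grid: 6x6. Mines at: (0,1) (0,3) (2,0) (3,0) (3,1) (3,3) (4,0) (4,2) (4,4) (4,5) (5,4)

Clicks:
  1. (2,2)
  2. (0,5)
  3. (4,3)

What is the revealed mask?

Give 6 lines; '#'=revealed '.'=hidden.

Answer: ....##
....##
..#.##
....##
...#..
......

Derivation:
Click 1 (2,2) count=2: revealed 1 new [(2,2)] -> total=1
Click 2 (0,5) count=0: revealed 8 new [(0,4) (0,5) (1,4) (1,5) (2,4) (2,5) (3,4) (3,5)] -> total=9
Click 3 (4,3) count=4: revealed 1 new [(4,3)] -> total=10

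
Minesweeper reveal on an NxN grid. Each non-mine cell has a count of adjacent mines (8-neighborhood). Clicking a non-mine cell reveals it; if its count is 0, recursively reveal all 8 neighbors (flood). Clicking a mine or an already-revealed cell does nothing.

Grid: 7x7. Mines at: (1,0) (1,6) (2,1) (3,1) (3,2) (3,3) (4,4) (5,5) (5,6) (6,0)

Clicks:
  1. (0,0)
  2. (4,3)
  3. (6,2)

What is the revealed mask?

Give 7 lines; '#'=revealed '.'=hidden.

Click 1 (0,0) count=1: revealed 1 new [(0,0)] -> total=1
Click 2 (4,3) count=3: revealed 1 new [(4,3)] -> total=2
Click 3 (6,2) count=0: revealed 10 new [(4,1) (4,2) (5,1) (5,2) (5,3) (5,4) (6,1) (6,2) (6,3) (6,4)] -> total=12

Answer: #......
.......
.......
.......
.###...
.####..
.####..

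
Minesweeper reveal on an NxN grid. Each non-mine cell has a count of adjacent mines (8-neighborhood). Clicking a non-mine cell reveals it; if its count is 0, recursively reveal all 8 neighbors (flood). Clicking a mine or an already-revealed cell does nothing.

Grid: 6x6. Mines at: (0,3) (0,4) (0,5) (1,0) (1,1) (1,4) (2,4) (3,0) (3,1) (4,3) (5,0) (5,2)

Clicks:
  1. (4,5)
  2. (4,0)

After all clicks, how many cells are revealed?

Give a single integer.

Answer: 7

Derivation:
Click 1 (4,5) count=0: revealed 6 new [(3,4) (3,5) (4,4) (4,5) (5,4) (5,5)] -> total=6
Click 2 (4,0) count=3: revealed 1 new [(4,0)] -> total=7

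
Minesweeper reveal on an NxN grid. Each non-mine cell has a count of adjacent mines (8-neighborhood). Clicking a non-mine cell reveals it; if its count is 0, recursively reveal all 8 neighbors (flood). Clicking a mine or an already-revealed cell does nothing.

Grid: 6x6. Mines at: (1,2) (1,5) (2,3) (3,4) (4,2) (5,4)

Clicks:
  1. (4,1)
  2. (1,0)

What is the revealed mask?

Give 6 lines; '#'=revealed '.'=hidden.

Click 1 (4,1) count=1: revealed 1 new [(4,1)] -> total=1
Click 2 (1,0) count=0: revealed 11 new [(0,0) (0,1) (1,0) (1,1) (2,0) (2,1) (3,0) (3,1) (4,0) (5,0) (5,1)] -> total=12

Answer: ##....
##....
##....
##....
##....
##....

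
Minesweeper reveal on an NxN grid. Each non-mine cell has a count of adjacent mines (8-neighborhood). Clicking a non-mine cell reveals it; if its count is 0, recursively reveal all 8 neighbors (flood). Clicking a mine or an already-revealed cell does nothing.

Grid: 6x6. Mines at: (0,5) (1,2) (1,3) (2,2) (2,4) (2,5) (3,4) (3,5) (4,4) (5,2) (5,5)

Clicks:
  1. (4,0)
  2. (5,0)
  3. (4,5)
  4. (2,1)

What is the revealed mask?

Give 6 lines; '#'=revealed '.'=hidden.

Answer: ##....
##....
##....
##....
##...#
##....

Derivation:
Click 1 (4,0) count=0: revealed 12 new [(0,0) (0,1) (1,0) (1,1) (2,0) (2,1) (3,0) (3,1) (4,0) (4,1) (5,0) (5,1)] -> total=12
Click 2 (5,0) count=0: revealed 0 new [(none)] -> total=12
Click 3 (4,5) count=4: revealed 1 new [(4,5)] -> total=13
Click 4 (2,1) count=2: revealed 0 new [(none)] -> total=13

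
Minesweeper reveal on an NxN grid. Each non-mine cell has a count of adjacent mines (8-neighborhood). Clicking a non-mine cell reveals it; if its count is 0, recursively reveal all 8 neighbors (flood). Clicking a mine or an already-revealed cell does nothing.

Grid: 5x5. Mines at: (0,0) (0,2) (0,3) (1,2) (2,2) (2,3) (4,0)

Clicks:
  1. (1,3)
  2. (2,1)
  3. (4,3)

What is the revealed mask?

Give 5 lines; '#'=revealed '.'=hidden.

Answer: .....
...#.
.#...
.####
.####

Derivation:
Click 1 (1,3) count=5: revealed 1 new [(1,3)] -> total=1
Click 2 (2,1) count=2: revealed 1 new [(2,1)] -> total=2
Click 3 (4,3) count=0: revealed 8 new [(3,1) (3,2) (3,3) (3,4) (4,1) (4,2) (4,3) (4,4)] -> total=10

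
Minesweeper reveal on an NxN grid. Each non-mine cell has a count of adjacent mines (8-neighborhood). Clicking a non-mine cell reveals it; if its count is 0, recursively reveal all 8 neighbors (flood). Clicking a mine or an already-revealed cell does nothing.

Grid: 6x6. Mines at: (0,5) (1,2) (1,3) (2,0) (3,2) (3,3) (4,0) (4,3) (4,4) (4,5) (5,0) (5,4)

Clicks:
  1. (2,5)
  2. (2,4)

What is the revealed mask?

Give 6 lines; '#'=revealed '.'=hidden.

Click 1 (2,5) count=0: revealed 6 new [(1,4) (1,5) (2,4) (2,5) (3,4) (3,5)] -> total=6
Click 2 (2,4) count=2: revealed 0 new [(none)] -> total=6

Answer: ......
....##
....##
....##
......
......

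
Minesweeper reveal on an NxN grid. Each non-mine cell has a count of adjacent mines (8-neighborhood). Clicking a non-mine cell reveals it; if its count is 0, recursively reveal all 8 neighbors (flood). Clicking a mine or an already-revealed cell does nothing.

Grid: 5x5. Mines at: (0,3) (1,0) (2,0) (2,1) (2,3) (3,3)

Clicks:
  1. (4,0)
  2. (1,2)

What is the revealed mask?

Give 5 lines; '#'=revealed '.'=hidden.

Answer: .....
..#..
.....
###..
###..

Derivation:
Click 1 (4,0) count=0: revealed 6 new [(3,0) (3,1) (3,2) (4,0) (4,1) (4,2)] -> total=6
Click 2 (1,2) count=3: revealed 1 new [(1,2)] -> total=7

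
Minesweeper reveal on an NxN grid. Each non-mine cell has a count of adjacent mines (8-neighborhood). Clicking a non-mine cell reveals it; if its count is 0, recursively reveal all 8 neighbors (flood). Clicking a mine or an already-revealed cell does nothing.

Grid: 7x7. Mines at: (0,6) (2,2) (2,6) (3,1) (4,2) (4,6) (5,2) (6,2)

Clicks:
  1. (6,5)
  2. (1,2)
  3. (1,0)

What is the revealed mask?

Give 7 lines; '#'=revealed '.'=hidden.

Click 1 (6,5) count=0: revealed 31 new [(0,0) (0,1) (0,2) (0,3) (0,4) (0,5) (1,0) (1,1) (1,2) (1,3) (1,4) (1,5) (2,0) (2,1) (2,3) (2,4) (2,5) (3,3) (3,4) (3,5) (4,3) (4,4) (4,5) (5,3) (5,4) (5,5) (5,6) (6,3) (6,4) (6,5) (6,6)] -> total=31
Click 2 (1,2) count=1: revealed 0 new [(none)] -> total=31
Click 3 (1,0) count=0: revealed 0 new [(none)] -> total=31

Answer: ######.
######.
##.###.
...###.
...###.
...####
...####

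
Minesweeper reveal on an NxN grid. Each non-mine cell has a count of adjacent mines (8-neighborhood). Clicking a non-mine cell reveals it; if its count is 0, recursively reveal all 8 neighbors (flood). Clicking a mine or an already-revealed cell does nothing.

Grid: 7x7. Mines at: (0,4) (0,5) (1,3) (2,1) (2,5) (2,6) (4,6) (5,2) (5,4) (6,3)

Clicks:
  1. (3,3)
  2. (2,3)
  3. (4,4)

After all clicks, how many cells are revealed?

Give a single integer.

Answer: 9

Derivation:
Click 1 (3,3) count=0: revealed 9 new [(2,2) (2,3) (2,4) (3,2) (3,3) (3,4) (4,2) (4,3) (4,4)] -> total=9
Click 2 (2,3) count=1: revealed 0 new [(none)] -> total=9
Click 3 (4,4) count=1: revealed 0 new [(none)] -> total=9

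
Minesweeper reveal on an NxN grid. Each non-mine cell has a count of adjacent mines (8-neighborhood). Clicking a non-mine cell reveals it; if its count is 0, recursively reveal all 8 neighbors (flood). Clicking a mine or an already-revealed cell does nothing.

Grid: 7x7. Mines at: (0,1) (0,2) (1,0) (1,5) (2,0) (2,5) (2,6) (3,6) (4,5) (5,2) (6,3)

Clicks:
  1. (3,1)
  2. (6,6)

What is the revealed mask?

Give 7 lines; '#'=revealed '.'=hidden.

Click 1 (3,1) count=1: revealed 1 new [(3,1)] -> total=1
Click 2 (6,6) count=0: revealed 6 new [(5,4) (5,5) (5,6) (6,4) (6,5) (6,6)] -> total=7

Answer: .......
.......
.......
.#.....
.......
....###
....###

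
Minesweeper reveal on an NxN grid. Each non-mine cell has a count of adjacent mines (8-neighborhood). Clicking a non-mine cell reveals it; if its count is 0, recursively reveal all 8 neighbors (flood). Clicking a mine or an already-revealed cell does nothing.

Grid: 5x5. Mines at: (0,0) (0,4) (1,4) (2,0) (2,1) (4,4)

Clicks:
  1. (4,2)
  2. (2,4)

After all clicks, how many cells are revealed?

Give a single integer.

Answer: 9

Derivation:
Click 1 (4,2) count=0: revealed 8 new [(3,0) (3,1) (3,2) (3,3) (4,0) (4,1) (4,2) (4,3)] -> total=8
Click 2 (2,4) count=1: revealed 1 new [(2,4)] -> total=9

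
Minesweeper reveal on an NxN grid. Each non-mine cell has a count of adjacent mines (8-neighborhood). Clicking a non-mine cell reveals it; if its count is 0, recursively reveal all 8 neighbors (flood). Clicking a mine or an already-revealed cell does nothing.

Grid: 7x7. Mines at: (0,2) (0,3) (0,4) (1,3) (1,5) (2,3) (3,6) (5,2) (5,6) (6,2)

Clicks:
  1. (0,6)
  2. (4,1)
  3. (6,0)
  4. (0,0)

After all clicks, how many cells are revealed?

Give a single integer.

Click 1 (0,6) count=1: revealed 1 new [(0,6)] -> total=1
Click 2 (4,1) count=1: revealed 1 new [(4,1)] -> total=2
Click 3 (6,0) count=0: revealed 17 new [(0,0) (0,1) (1,0) (1,1) (1,2) (2,0) (2,1) (2,2) (3,0) (3,1) (3,2) (4,0) (4,2) (5,0) (5,1) (6,0) (6,1)] -> total=19
Click 4 (0,0) count=0: revealed 0 new [(none)] -> total=19

Answer: 19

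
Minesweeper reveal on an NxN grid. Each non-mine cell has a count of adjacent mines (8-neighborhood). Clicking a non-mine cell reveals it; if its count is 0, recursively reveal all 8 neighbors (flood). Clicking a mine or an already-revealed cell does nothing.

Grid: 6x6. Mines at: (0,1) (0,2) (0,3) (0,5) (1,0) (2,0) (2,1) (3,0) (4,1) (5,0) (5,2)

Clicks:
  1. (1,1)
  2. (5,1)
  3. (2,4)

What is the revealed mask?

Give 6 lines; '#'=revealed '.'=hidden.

Click 1 (1,1) count=5: revealed 1 new [(1,1)] -> total=1
Click 2 (5,1) count=3: revealed 1 new [(5,1)] -> total=2
Click 3 (2,4) count=0: revealed 19 new [(1,2) (1,3) (1,4) (1,5) (2,2) (2,3) (2,4) (2,5) (3,2) (3,3) (3,4) (3,5) (4,2) (4,3) (4,4) (4,5) (5,3) (5,4) (5,5)] -> total=21

Answer: ......
.#####
..####
..####
..####
.#.###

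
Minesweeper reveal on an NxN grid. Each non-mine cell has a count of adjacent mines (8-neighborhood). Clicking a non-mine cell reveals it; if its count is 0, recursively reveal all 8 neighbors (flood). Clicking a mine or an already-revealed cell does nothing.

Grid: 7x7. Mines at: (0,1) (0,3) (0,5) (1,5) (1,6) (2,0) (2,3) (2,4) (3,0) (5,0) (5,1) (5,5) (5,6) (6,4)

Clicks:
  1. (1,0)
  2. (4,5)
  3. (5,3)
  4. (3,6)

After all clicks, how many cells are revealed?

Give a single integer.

Answer: 8

Derivation:
Click 1 (1,0) count=2: revealed 1 new [(1,0)] -> total=1
Click 2 (4,5) count=2: revealed 1 new [(4,5)] -> total=2
Click 3 (5,3) count=1: revealed 1 new [(5,3)] -> total=3
Click 4 (3,6) count=0: revealed 5 new [(2,5) (2,6) (3,5) (3,6) (4,6)] -> total=8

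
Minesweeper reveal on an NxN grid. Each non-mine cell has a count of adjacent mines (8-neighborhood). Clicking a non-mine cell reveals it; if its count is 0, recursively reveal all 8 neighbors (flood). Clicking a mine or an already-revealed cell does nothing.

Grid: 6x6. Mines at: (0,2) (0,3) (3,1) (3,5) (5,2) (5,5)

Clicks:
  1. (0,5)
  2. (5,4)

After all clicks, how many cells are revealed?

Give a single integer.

Click 1 (0,5) count=0: revealed 6 new [(0,4) (0,5) (1,4) (1,5) (2,4) (2,5)] -> total=6
Click 2 (5,4) count=1: revealed 1 new [(5,4)] -> total=7

Answer: 7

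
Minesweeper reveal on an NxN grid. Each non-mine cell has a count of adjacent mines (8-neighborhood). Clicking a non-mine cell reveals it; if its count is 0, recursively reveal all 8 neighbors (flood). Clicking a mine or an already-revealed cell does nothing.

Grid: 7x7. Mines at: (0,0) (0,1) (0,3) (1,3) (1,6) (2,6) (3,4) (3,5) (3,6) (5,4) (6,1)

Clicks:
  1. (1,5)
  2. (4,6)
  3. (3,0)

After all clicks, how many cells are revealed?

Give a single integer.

Click 1 (1,5) count=2: revealed 1 new [(1,5)] -> total=1
Click 2 (4,6) count=2: revealed 1 new [(4,6)] -> total=2
Click 3 (3,0) count=0: revealed 19 new [(1,0) (1,1) (1,2) (2,0) (2,1) (2,2) (2,3) (3,0) (3,1) (3,2) (3,3) (4,0) (4,1) (4,2) (4,3) (5,0) (5,1) (5,2) (5,3)] -> total=21

Answer: 21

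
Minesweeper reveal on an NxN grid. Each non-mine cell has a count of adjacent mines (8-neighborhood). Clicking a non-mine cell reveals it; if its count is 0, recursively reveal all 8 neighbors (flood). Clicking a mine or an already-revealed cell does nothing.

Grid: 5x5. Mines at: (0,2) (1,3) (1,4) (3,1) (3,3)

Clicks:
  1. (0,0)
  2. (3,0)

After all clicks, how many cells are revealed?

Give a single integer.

Answer: 7

Derivation:
Click 1 (0,0) count=0: revealed 6 new [(0,0) (0,1) (1,0) (1,1) (2,0) (2,1)] -> total=6
Click 2 (3,0) count=1: revealed 1 new [(3,0)] -> total=7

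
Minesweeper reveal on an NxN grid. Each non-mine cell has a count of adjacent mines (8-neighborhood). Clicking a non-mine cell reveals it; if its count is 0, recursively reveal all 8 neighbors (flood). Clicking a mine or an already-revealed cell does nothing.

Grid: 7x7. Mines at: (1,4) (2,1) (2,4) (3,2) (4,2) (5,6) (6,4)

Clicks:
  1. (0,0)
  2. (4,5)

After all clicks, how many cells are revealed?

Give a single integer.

Click 1 (0,0) count=0: revealed 8 new [(0,0) (0,1) (0,2) (0,3) (1,0) (1,1) (1,2) (1,3)] -> total=8
Click 2 (4,5) count=1: revealed 1 new [(4,5)] -> total=9

Answer: 9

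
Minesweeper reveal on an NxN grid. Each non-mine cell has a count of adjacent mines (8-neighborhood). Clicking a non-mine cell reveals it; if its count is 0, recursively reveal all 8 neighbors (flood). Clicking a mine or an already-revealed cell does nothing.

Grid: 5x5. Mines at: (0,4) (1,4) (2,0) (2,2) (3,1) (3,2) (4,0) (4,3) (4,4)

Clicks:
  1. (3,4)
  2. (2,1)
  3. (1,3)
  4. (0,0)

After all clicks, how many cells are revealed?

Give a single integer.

Click 1 (3,4) count=2: revealed 1 new [(3,4)] -> total=1
Click 2 (2,1) count=4: revealed 1 new [(2,1)] -> total=2
Click 3 (1,3) count=3: revealed 1 new [(1,3)] -> total=3
Click 4 (0,0) count=0: revealed 7 new [(0,0) (0,1) (0,2) (0,3) (1,0) (1,1) (1,2)] -> total=10

Answer: 10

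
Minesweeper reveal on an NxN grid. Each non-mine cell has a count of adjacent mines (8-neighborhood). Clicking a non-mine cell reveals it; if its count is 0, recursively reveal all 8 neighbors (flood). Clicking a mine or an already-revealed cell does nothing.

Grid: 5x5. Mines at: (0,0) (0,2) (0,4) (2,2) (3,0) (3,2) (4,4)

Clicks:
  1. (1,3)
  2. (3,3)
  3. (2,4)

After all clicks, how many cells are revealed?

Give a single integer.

Click 1 (1,3) count=3: revealed 1 new [(1,3)] -> total=1
Click 2 (3,3) count=3: revealed 1 new [(3,3)] -> total=2
Click 3 (2,4) count=0: revealed 4 new [(1,4) (2,3) (2,4) (3,4)] -> total=6

Answer: 6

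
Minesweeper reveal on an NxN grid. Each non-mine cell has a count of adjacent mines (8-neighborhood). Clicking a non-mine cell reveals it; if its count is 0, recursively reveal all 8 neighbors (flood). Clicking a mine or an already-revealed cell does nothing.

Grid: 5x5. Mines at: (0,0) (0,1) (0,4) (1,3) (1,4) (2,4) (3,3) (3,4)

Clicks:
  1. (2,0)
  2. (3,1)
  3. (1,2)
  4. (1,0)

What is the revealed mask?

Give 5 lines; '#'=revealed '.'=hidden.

Click 1 (2,0) count=0: revealed 12 new [(1,0) (1,1) (1,2) (2,0) (2,1) (2,2) (3,0) (3,1) (3,2) (4,0) (4,1) (4,2)] -> total=12
Click 2 (3,1) count=0: revealed 0 new [(none)] -> total=12
Click 3 (1,2) count=2: revealed 0 new [(none)] -> total=12
Click 4 (1,0) count=2: revealed 0 new [(none)] -> total=12

Answer: .....
###..
###..
###..
###..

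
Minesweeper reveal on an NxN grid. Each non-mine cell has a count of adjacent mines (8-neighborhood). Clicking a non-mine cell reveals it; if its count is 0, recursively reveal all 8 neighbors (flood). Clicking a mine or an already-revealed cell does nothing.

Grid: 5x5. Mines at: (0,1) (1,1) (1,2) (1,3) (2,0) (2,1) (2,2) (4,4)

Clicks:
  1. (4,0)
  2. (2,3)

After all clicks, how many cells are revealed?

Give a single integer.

Answer: 9

Derivation:
Click 1 (4,0) count=0: revealed 8 new [(3,0) (3,1) (3,2) (3,3) (4,0) (4,1) (4,2) (4,3)] -> total=8
Click 2 (2,3) count=3: revealed 1 new [(2,3)] -> total=9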